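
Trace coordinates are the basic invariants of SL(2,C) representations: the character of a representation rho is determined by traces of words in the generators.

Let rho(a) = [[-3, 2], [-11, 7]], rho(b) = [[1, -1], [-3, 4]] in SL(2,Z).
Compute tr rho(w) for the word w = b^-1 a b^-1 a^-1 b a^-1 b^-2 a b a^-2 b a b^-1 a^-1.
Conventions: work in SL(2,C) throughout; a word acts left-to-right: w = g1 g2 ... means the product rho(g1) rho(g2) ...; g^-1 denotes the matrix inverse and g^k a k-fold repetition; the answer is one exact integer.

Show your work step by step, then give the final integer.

8050459098

rho(b^-1) = [[4, 1], [3, 1]]
... * rho(a) = [[-3, 2], [-11, 7]]  ->  [[-23, 15], [-20, 13]]
... * rho(b^-1) = [[4, 1], [3, 1]]  ->  [[-47, -8], [-41, -7]]
... * rho(a^-1) = [[7, -2], [11, -3]]  ->  [[-417, 118], [-364, 103]]
... * rho(b) = [[1, -1], [-3, 4]]  ->  [[-771, 889], [-673, 776]]
... * rho(a^-1) = [[7, -2], [11, -3]]  ->  [[4382, -1125], [3825, -982]]
... * rho(b^-1) = [[4, 1], [3, 1]]  ->  [[14153, 3257], [12354, 2843]]
... * rho(b^-1) = [[4, 1], [3, 1]]  ->  [[66383, 17410], [57945, 15197]]
... * rho(a) = [[-3, 2], [-11, 7]]  ->  [[-390659, 254636], [-341002, 222269]]
... * rho(b) = [[1, -1], [-3, 4]]  ->  [[-1154567, 1409203], [-1007809, 1230078]]
... * rho(a^-1) = [[7, -2], [11, -3]]  ->  [[7419264, -1918475], [6476195, -1674616]]
... * rho(a^-1) = [[7, -2], [11, -3]]  ->  [[30831623, -9083103], [26912589, -7928542]]
... * rho(b) = [[1, -1], [-3, 4]]  ->  [[58080932, -67164035], [50698215, -58626757]]
... * rho(a) = [[-3, 2], [-11, 7]]  ->  [[564561589, -353986381], [492799682, -308990869]]
... * rho(b^-1) = [[4, 1], [3, 1]]  ->  [[1196287213, 210575208], [1044226121, 183808813]]
... * rho(a^-1) = [[7, -2], [11, -3]]  ->  [[10690337779, -3024300050], [9331479790, -2639878681]]
tr = 10690337779 + -2639878681 = 8050459098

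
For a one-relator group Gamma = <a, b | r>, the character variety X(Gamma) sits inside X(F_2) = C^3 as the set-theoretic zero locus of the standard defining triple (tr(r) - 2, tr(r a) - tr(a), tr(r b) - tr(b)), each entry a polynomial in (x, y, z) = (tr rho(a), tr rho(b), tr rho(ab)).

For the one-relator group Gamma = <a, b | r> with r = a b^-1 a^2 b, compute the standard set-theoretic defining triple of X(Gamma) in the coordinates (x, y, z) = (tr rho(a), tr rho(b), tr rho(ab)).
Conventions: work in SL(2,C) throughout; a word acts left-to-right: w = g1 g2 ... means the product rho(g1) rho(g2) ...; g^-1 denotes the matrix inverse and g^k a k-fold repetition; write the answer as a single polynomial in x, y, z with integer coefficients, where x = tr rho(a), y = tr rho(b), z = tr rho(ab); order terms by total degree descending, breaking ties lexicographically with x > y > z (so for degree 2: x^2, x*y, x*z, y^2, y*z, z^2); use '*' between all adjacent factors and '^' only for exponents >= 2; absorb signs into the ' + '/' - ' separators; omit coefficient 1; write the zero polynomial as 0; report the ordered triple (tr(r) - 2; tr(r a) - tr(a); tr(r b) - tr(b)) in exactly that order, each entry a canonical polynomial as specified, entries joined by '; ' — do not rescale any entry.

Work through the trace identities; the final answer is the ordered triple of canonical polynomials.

x^2*y*z - x*y^2 - x*z^2 + x - 2; x^3*y*z - x^2*y^2 - x^2*z^2 - x + 2; x^2*y^2*z - x^3*y - x*y^3 - x*y*z^2 + x^2*z + 3*x*y - y - z

trace(a b a) = trace(a) trace(b a) - trace(b)   [square of a] = x*z - y
use: trace(a^2 b a) = trace(a) trace(a b a) - trace(a b)   [square of a] = x^2*z - x*y - z
use: trace(b a b a) = trace(b a) trace(b a) - trace(1)   [split at a repeated b] = z^2 - 2
apply: trace(b a b) = trace(b) trace(a b) - trace(a)   [square of b] = y*z - x
trace(a^2 b a b) = trace(a) trace(b a b a) - trace(b a b)   [square of a] = x*z^2 - y*z - x
trace(a b^-1 a^2 b) = trace(a^2 b a) trace(b) - trace(a^2 b a b)   [inverse elimination on b] = x^2*y*z - x*y^2 - x*z^2 + x
use: trace(a^2 b a^2) = trace(a) trace(a b a^2) - trace(a b a) = x^3*z - x^2*y - 2*x*z + y
trace(b^2) = trace(b) trace(b) - trace(1) = y^2 - 2
trace(b a^2 b) = trace(a) trace(b^2 a) - trace(b^2) = x*y*z - x^2 - y^2 + 2
apply: trace(a^2 b a^2 b) = trace(a) trace(b a^2 b a) - trace(b a^2 b) = x^2*z^2 - 2*x*y*z + y^2 - 2
trace(a b^-1 a^2 b a) = trace(a^2 b a^2) trace(b) - trace(a^2 b a^2 b) = x^3*y*z - x^2*y^2 - x^2*z^2 + 2
trace(a^2 b^2 a) = trace(a) trace(b^2 a^2) - trace(b^2 a) = x^2*y*z - x^3 - x*y^2 - y*z + 3*x
apply: trace(b^2 a b a) = trace(b) trace(a b a b) - trace(a b a) = y*z^2 - x*z - y
apply: trace(b^2 a b) = trace(b) trace(b a b) - trace(b a) = y^2*z - x*y - z
trace(a^2 b^2 a b) = trace(a) trace(b^2 a b a) - trace(b^2 a b) = x*y*z^2 - x^2*z - y^2*z + z
trace(a b^-1 a^2 b^2) = trace(a^2 b^2 a) trace(b) - trace(a^2 b^2 a b) = x^2*y^2*z - x^3*y - x*y^3 - x*y*z^2 + x^2*z + 3*x*y - z
assemble the triple (trace(r) - 2; trace(r a) - x; trace(r b) - y)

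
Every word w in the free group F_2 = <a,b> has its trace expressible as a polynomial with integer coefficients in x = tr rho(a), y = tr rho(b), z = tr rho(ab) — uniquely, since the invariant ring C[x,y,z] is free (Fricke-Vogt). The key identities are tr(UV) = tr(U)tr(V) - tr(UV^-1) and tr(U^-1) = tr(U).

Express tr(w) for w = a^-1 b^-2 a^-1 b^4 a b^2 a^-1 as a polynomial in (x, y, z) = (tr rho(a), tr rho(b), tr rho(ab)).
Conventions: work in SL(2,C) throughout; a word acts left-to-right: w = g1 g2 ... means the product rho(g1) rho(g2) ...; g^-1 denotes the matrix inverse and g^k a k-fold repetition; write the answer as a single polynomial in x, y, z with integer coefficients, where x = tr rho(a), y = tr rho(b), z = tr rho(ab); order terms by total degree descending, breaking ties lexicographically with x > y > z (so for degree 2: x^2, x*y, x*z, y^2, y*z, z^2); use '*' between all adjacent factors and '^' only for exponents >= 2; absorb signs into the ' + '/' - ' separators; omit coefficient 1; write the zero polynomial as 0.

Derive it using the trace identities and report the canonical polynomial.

use: trace(a b^2) = trace(b) trace(a b) - trace(a) = y*z - x
apply: trace(b^2 a b) = trace(b) trace(a b^2) - trace(a b) = y^2*z - x*y - z
use: trace(b^2 a b^2) = trace(b) trace(b^2 a b) - trace(b^2 a) = y^3*z - x*y^2 - 2*y*z + x
trace(a b a b) = trace(b a) trace(b a) - trace(1) = z^2 - 2
use: trace(a b a) = trace(a) trace(b a) - trace(b) = x*z - y
use: trace(a b^2 a b) = trace(b) trace(a b a b) - trace(a b a) = y*z^2 - x*z - y
trace(a^2) = trace(a) trace(a) - trace(1) = x^2 - 2
apply: trace(a b^2 a) = trace(b) trace(a^2 b) - trace(a^2) = x*y*z - x^2 - y^2 + 2
apply: trace(b^2 a b^2 a) = trace(b) trace(a b^2 a b) - trace(a b^2 a) = y^2*z^2 - 2*x*y*z + x^2 - 2
trace(a^-1 b^2 a b^2) = trace(b^2 a b^2) trace(a) - trace(b^2 a b^2 a) = x*y^3*z - x^2*y^2 - y^2*z^2 + 2
use: trace(b^2 a b^2 a^-2) = trace(a^-1 b^2 a b^2) trace(a) - trace(a^-1 b^2 a b^2 a) = x^2*y^3*z - x^3*y^2 - x*y^2*z^2 - y^3*z + x*y^2 + 2*y*z + x
trace(b^4 a b) = trace(b) trace(b a b^3) - trace(b a b^2) = y^4*z - x*y^3 - 3*y^2*z + 2*x*y + z
trace(b^4 a b^2) = trace(b) trace(b^4 a b) - trace(b^4 a) = y^5*z - x*y^4 - 4*y^3*z + 3*x*y^2 + 3*y*z - x
apply: trace(a b^3 a b^2) = trace(b) trace(b a b^2 a b) - trace(b a b^2 a) = y^3*z^2 - 2*x*y^2*z + x^2*y - y*z^2 + x*z - y
trace(a b^3 a b) = trace(b) trace(a b a b^2) - trace(a b a b) = y^2*z^2 - x*y*z - y^2 - z^2 + 2
use: trace(b a b^3 a b^2) = trace(b) trace(a b^3 a b^2) - trace(a b^3 a b) = y^4*z^2 - 2*x*y^3*z + x^2*y^2 - 2*y^2*z^2 + 2*x*y*z + z^2 - 2
trace(b a b^4 a b^2) = trace(b) trace(b a b^3 a b^2) - trace(b a b^3 a b) = y^5*z^2 - 2*x*y^4*z + x^2*y^3 - 3*y^3*z^2 + 4*x*y^2*z - x^2*y + 2*y*z^2 - x*z - y
use: trace(a b a b a b) = trace(a b a b) trace(a b) - trace(b a) = z^3 - 3*z
apply: trace(a b a b a) = trace(a) trace(b a b a) - trace(b a b) = x*z^2 - y*z - x
trace(a b a b a b^2) = trace(b) trace(a b a b a b) - trace(a b a b a) = y*z^3 - x*z^2 - 2*y*z + x
trace(b a b a b a b^2) = trace(b) trace(a b a b a b^2) - trace(a b a b a b) = y^2*z^3 - x*y*z^2 - 2*y^2*z - z^3 + x*y + 3*z
use: trace(a b a b^4 a b) = trace(b) trace(b a b a b a b^2) - trace(b a b a b a b) = y^3*z^3 - x*y^2*z^2 - 2*y^3*z - 2*y*z^3 + x*y^2 + x*z^2 + 5*y*z - x
use: trace(a^2 b a) = trace(a) trace(b a^2) - trace(b a) = x^2*z - x*y - z
trace(a^2 b a b^2) = trace(b) trace(a^2 b a b) - trace(a^2 b a) = x*y*z^2 - x^2*z - y^2*z + z
trace(a^2 b a b^3) = trace(b) trace(a^2 b a b^2) - trace(a^2 b a b) = x*y^2*z^2 - x^2*y*z - y^3*z - x*z^2 + 2*y*z + x
use: trace(a b a b^4 a) = trace(b) trace(a^2 b a b^3) - trace(a^2 b a b^2) = x*y^3*z^2 - x^2*y^2*z - y^4*z - 2*x*y*z^2 + x^2*z + 3*y^2*z + x*y - z
apply: trace(b a b^4 a b^2 a) = trace(b) trace(a b a b^4 a b) - trace(a b a b^4 a) = y^4*z^3 - 2*x*y^3*z^2 + x^2*y^2*z - y^4*z - 2*y^2*z^3 + x*y^3 + 3*x*y*z^2 - x^2*z + 2*y^2*z - 2*x*y + z
trace(a b^4 a b^2 a^-1 b) = trace(b a b^4 a b^2) trace(a) - trace(b a b^4 a b^2 a) = x*y^5*z^2 - 2*x^2*y^4*z - y^4*z^3 + x^3*y^3 - x*y^3*z^2 + 3*x^2*y^2*z + y^4*z + 2*y^2*z^3 - x^3*y - x*y^3 - x*y*z^2 - 2*y^2*z + x*y - z
apply: trace(b^-1 a b^4 a b^2 a^-1) = trace(a b^4 a b^2 a^-1) trace(b) - trace(a b^4 a b^2 a^-1 b) = -x*y^5*z^2 + 2*x^2*y^4*z + y^6*z + y^4*z^3 - x^3*y^3 - x*y^5 + x*y^3*z^2 - 3*x^2*y^2*z - 5*y^4*z - 2*y^2*z^3 + x^3*y + 4*x*y^3 + x*y*z^2 + 5*y^2*z - 2*x*y + z
trace(a b^4 a b) = trace(b) trace(b^2 a b a b) - trace(b^2 a b a) = y^3*z^2 - x*y^2*z - y^3 - 2*y*z^2 + x*z + 3*y
use: trace(a b^4 a b^2 a^-2 b^-1) = trace(b^-1 a b^4 a b^2 a^-1) trace(a) - trace(b^-1 a b^4 a b^2) = -x^2*y^5*z^2 + 2*x^3*y^4*z + x*y^6*z + x*y^4*z^3 - x^4*y^3 - x^2*y^5 + x^2*y^3*z^2 - 3*x^3*y^2*z - 5*x*y^4*z - 2*x*y^2*z^3 + x^4*y + 4*x^2*y^3 + x^2*y*z^2 - y^3*z^2 + 6*x*y^2*z - 2*x^2*y + y^3 + 2*y*z^2 - 3*y
trace(b^4 a b^2 a) = trace(b) trace(b a b^2 a b^2) - trace(b a b^2 a b) = y^4*z^2 - 2*x*y^3*z + x^2*y^2 - 2*y^2*z^2 + 3*x*y*z - x^2 - y^2 + 2
use: trace(b^4 a b^2 a^-1) = trace(b^4 a b^2) trace(a) - trace(b^4 a b^2 a) = x*y^5*z - x^2*y^4 - y^4*z^2 - 2*x*y^3*z + 2*x^2*y^2 + 2*y^2*z^2 + y^2 - 2
apply: trace(b^4 a b^2 a^-2 b^-2 a) = trace(a b^4 a b^2 a^-2 b^-1) trace(b) - trace(a b^4 a b^2 a^-2) = -x^2*y^6*z^2 + 2*x^3*y^5*z + x*y^7*z + x*y^5*z^3 - x^4*y^4 - x^2*y^6 + x^2*y^4*z^2 - 3*x^3*y^3*z - 6*x*y^5*z - 2*x*y^3*z^3 + x^4*y^2 + 5*x^2*y^4 + x^2*y^2*z^2 + 8*x*y^3*z - 4*x^2*y^2 + y^4 - 4*y^2 + 2
use: trace(a^-1 b^-2 a^-1 b^4 a b^2 a^-1) = trace(b^4 a b^2 a^-2 b^-2) trace(a) - trace(b^4 a b^2 a^-2 b^-2 a) = x^2*y^6*z^2 - 2*x^3*y^5*z - x*y^7*z - x*y^5*z^3 + x^4*y^4 + x^2*y^6 - x^2*y^4*z^2 + 4*x^3*y^3*z + 6*x*y^5*z + 2*x*y^3*z^3 - 2*x^4*y^2 - 5*x^2*y^4 - 2*x^2*y^2*z^2 - 9*x*y^3*z + 5*x^2*y^2 - y^4 + 2*x*y*z + x^2 + 4*y^2 - 2

x^2*y^6*z^2 - 2*x^3*y^5*z - x*y^7*z - x*y^5*z^3 + x^4*y^4 + x^2*y^6 - x^2*y^4*z^2 + 4*x^3*y^3*z + 6*x*y^5*z + 2*x*y^3*z^3 - 2*x^4*y^2 - 5*x^2*y^4 - 2*x^2*y^2*z^2 - 9*x*y^3*z + 5*x^2*y^2 - y^4 + 2*x*y*z + x^2 + 4*y^2 - 2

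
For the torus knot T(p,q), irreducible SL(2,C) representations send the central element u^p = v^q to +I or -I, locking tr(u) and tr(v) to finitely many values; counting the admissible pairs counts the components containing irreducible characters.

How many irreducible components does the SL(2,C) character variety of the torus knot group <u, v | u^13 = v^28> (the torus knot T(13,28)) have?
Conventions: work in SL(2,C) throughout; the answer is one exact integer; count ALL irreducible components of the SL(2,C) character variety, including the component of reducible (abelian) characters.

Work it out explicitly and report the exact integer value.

163

For T(13,28): irreducibility forces the central element u^13 = v^28 to one of +I, -I.
So on each irreducible component the traces are pinned: tr(u) = 2*cos(pi*alpha/13) with 1 <= alpha <= 12, tr(v) = 2*cos(pi*beta/28) with 1 <= beta <= 27.
u^13 = (-1)^alpha I and v^28 = (-1)^beta I must agree, so alpha and beta have equal parity.
count pairs: odd alpha (6 choices) x odd beta (14), plus even alpha (6) x even beta (13): 6*14 + 6*13 = 162.
That is 162 components of irreducible characters, and with the reducible (abelian) component the total is 163.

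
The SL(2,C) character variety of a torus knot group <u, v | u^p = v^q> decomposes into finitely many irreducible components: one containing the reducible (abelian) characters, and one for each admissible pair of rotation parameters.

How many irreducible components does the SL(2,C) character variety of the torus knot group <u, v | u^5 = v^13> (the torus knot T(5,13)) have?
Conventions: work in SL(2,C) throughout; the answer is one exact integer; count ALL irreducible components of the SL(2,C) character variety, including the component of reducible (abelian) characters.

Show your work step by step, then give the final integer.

25

In the torus knot group T(5,13), u^5 = v^13 is central, so an irreducible representation sends it to +I or -I (Schur).
So on each irreducible component the traces are pinned: tr(u) = 2*cos(pi*alpha/5) with 1 <= alpha <= 4, tr(v) = 2*cos(pi*beta/13) with 1 <= beta <= 12.
The two central values (-1)^alpha I and (-1)^beta I must be the same matrix, so alpha and beta share a parity.
Counting: 2 odd alphas x 6 odd betas + 2 even alphas x 6 even betas = 12 + 12 = 24.
components with irreducible characters: 24; plus the single component of reducible (abelian) characters: total 25.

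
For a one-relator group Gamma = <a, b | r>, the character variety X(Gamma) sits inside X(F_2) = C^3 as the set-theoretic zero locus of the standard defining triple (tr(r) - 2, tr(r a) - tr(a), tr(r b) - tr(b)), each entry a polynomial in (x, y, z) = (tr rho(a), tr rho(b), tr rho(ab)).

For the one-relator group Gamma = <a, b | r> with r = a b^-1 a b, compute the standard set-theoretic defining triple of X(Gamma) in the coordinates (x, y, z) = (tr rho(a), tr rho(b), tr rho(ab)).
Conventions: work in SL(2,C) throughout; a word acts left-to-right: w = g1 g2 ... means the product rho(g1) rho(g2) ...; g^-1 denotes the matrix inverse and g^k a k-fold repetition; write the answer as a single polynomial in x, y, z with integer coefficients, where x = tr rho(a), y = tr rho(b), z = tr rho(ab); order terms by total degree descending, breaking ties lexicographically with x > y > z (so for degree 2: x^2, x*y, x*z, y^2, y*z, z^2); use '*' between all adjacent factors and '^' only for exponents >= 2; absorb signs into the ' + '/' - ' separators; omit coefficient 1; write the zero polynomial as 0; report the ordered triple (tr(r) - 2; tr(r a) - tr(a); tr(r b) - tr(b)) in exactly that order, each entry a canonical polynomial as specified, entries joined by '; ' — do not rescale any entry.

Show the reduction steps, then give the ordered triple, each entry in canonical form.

x*y*z - y^2 - z^2; x^2*y*z - x*y^2 - x*z^2; x*y^2*z - x^2*y - y^3 - y*z^2 + x*z + 2*y

tr(a b a) = tr(a) * tr(b a) - tr(b) = x*z - y
tr(a b a b) = tr(b a) * tr(b a) - tr(1) = z^2 - 2
tr(a b^-1 a b) = tr(a b a) * tr(b) - tr(a b a b) = x*y*z - y^2 - z^2 + 2
so tr(a b a^2) = tr(a) * tr(a b a) - tr(a b) = x^2*z - x*y - z
so tr(b a b) = tr(b) * tr(a b) - tr(a) = y*z - x
so tr(a b a^2 b) = tr(a) * tr(b a b a) - tr(b a b) = x*z^2 - y*z - x
reduce: tr(a b^-1 a b a) = tr(a b a^2) * tr(b) - tr(a b a^2 b) = x^2*y*z - x*y^2 - x*z^2 + x
so tr(a^2) = tr(a) * tr(a) - tr(1) = x^2 - 2
tr(a b^2 a) = tr(b) * tr(a^2 b) - tr(a^2) = x*y*z - x^2 - y^2 + 2
reduce: tr(a b^2 a b) = tr(b) * tr(a b a b) - tr(a b a) = y*z^2 - x*z - y
so tr(a b^-1 a b^2) = tr(a b^2 a) * tr(b) - tr(a b^2 a b) = x*y^2*z - x^2*y - y^3 - y*z^2 + x*z + 3*y
assemble the triple (tr(r) - 2; tr(r a) - x; tr(r b) - y)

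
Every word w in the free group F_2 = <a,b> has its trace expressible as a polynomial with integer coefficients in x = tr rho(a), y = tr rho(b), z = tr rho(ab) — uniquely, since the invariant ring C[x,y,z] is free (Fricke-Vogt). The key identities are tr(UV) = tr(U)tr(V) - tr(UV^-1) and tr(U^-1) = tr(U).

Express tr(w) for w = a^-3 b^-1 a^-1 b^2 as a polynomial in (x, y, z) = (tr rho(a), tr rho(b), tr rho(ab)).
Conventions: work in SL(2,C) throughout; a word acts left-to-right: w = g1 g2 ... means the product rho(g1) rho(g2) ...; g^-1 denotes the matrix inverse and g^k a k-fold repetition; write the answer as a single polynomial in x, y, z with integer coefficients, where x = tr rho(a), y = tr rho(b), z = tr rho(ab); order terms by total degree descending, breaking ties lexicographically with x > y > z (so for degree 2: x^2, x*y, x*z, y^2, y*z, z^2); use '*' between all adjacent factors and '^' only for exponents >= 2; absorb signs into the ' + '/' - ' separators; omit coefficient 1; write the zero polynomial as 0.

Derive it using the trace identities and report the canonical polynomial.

tr(b^2) = tr(b) * tr(b) - tr(1) = y^2 - 2
tr(b^2 a) = tr(b) * tr(a b) - tr(a) = y*z - x
tr(b^2 a^-1) = tr(b^2) * tr(a) - tr(b^2 a) = x*y^2 - y*z - x
use: tr(a^-2 b^2) = tr(b^2 a^-1) * tr(a) - tr(b^2) = x^2*y^2 - x*y*z - x^2 - y^2 + 2
tr(a^-2 b^2 a^-1) = tr(a^-2 b^2) * tr(a) - tr(a^-2 b^2 a) = x^3*y^2 - x^2*y*z - x^3 - 2*x*y^2 + y*z + 3*x
apply: tr(a^-1 b^2 a^-3) = tr(a^-2 b^2 a^-1) * tr(a) - tr(a^-2 b^2) = x^4*y^2 - x^3*y*z - x^4 - 3*x^2*y^2 + 2*x*y*z + 4*x^2 + y^2 - 2
use: tr(b^3) = tr(b) * tr(b^2) - tr(b) = y^3 - 3*y
use: tr(b^3 a) = tr(b) * tr(a b^2) - tr(a b) = y^2*z - x*y - z
tr(b^3 a^-1) = tr(b^3) * tr(a) - tr(b^3 a) = x*y^3 - y^2*z - 2*x*y + z
apply: tr(a^-1 b^3 a^-1) = tr(b^3 a^-1) * tr(a) - tr(b^3) = x^2*y^3 - x*y^2*z - 2*x^2*y - y^3 + x*z + 3*y
use: tr(b^2 a^-3 b) = tr(a^-1 b^3 a^-1) * tr(a) - tr(a^-1 b^3) = x^3*y^3 - x^2*y^2*z - 2*x^3*y - 2*x*y^3 + x^2*z + y^2*z + 5*x*y - z
tr(a b a b) = tr(b a) * tr(b a) - tr(1)   [split at repeated b] = z^2 - 2
tr(a b a) = tr(a) * tr(b a) - tr(b) = x*z - y
apply: tr(b a b^2 a) = tr(b) * tr(a b a b) - tr(a b a) = y*z^2 - x*z - y
apply: tr(a^-1 b a b^2) = tr(b a b^2) * tr(a) - tr(b a b^2 a) = x*y^2*z - x^2*y - y*z^2 + y
use: tr(a^-1 b a b^2 a^-1) = tr(a^-1 b a b^2) * tr(a) - tr(a^-1 b a b^2 a) = x^2*y^2*z - x^3*y - x*y*z^2 - y^2*z + 2*x*y + z
tr(b^2 a^-3 b a) = tr(a^-1 b a b^2 a^-1) * tr(a) - tr(a^-1 b a b^2) = x^3*y^2*z - x^4*y - x^2*y*z^2 - 2*x*y^2*z + 3*x^2*y + y*z^2 + x*z - y
tr(a^-1 b^2 a^-3 b) = tr(b^2 a^-3 b) * tr(a) - tr(b^2 a^-3 b a) = x^4*y^3 - 2*x^3*y^2*z - x^4*y - 2*x^2*y^3 + x^2*y*z^2 + x^3*z + 3*x*y^2*z + 2*x^2*y - y*z^2 - 2*x*z + y
use: tr(a^-3 b^-1 a^-1 b^2) = tr(a^-1 b^2 a^-3) * tr(b) - tr(a^-1 b^2 a^-3 b) = x^3*y^2*z - x^2*y^3 - x^2*y*z^2 - x^3*z - x*y^2*z + 2*x^2*y + y^3 + y*z^2 + 2*x*z - 3*y

x^3*y^2*z - x^2*y^3 - x^2*y*z^2 - x^3*z - x*y^2*z + 2*x^2*y + y^3 + y*z^2 + 2*x*z - 3*y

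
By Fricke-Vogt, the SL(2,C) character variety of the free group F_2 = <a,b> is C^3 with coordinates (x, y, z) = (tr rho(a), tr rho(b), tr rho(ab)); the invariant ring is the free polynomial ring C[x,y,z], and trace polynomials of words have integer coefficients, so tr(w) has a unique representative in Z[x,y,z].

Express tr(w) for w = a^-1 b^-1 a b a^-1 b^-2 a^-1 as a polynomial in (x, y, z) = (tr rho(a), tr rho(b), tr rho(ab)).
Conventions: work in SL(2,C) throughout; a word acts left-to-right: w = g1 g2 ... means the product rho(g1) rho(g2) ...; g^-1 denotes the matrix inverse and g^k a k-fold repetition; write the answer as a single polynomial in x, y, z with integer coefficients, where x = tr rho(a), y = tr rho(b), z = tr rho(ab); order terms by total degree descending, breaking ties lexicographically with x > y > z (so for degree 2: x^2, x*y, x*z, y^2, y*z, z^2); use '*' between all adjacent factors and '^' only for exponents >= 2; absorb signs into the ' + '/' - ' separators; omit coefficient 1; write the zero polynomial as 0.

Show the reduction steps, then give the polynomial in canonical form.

-x^2*y^2*z^2 + 2*x^3*y*z + 2*x*y^3*z + x*y*z^3 - x^4 - 2*x^2*y^2 - x^2*z^2 - y^4 - y^2*z^2 - 4*x*y*z + 4*x^2 + 4*y^2 + z^2 - 2

reduce: trace(b^-1) = trace(b) = y
so trace(b^-1 a) = trace(a) * trace(b) - trace(a b) = x*y - z
trace(b^-1 a^-1) = trace(b^-1) * trace(a) - trace(b^-1 a) = z
trace(a b a) = trace(a) * trace(b a) - trace(b) = x*z - y
trace(a b a b) = trace(b a) * trace(b a) - trace(1) = z^2 - 2
so trace(b a b^-1 a) = trace(a b a) * trace(b) - trace(a b a b) = x*y*z - y^2 - z^2 + 2
reduce: trace(b a b^-1 a^-1) = trace(b a b^-1) * trace(a) - trace(b a b^-1 a) = -x*y*z + x^2 + y^2 + z^2 - 2
reduce: trace(a b^-1 a^-2 b) = trace(b a b^-1 a^-1) * trace(a) - trace(b a b^-1) = -x^2*y*z + x^3 + x*y^2 + x*z^2 - 3*x
reduce: trace(b^-1 a^-2 b^-1 a) = trace(a b^-1 a^-2) * trace(b) - trace(a b^-1 a^-2 b) = x^2*y*z - x^3 - x*y^2 - x*z^2 + y*z + 3*x
so trace(b^-1 a b a b^-1) = trace(a b a b^-1) * trace(b) - trace(a b a) = x*y^2*z - y^3 - y*z^2 - x*z + 3*y
trace(b^-1 a b a b^-2) = trace(b^-1 a b a b^-1) * trace(b) - trace(b^-1 a b a) = x*y^3*z - y^4 - y^2*z^2 - 2*x*y*z + 4*y^2 + z^2 - 2
trace(a^2 b a) = trace(a) * trace(b a^2) - trace(b a) = x^2*z - x*y - z
so trace(b a b) = trace(b) * trace(a b) - trace(a) = y*z - x
trace(a^2 b a b) = trace(a) * trace(b a b a) - trace(b a b) = x*z^2 - y*z - x
trace(a b a b^-1 a) = trace(a^2 b a) * trace(b) - trace(a^2 b a b) = x^2*y*z - x*y^2 - x*z^2 + x
trace(a b a b a b) = trace(b a) * trace(b a b a) - trace(b^-1 a^-1) = z^3 - 3*z
so trace(a b a b^-1 a b) = trace(a b a b a) * trace(b) - trace(a b a b a b) = x*y*z^2 - y^2*z - z^3 - x*y + 3*z
so trace(b^-1 a b^-1 a b a) = trace(a b a b^-1 a) * trace(b) - trace(a b a b^-1 a b) = x^2*y^2*z - x*y^3 - 2*x*y*z^2 + y^2*z + z^3 + 2*x*y - 3*z
trace(a b^-1 a b a) = trace(a b a^2) * trace(b) - trace(a b a^2 b) = x^2*y*z - x*y^2 - x*z^2 + x
trace(b^-1 a b a b^-2 a) = trace(b^-1 a b^-1 a b a) * trace(b) - trace(b^-1 a b^-1 a b a b) = x^2*y^3*z - x*y^4 - 2*x*y^2*z^2 - x^2*y*z + y^3*z + y*z^3 + 3*x*y^2 + x*z^2 - 3*y*z - x
so trace(b^-1 a b a b^-2 a^-1) = trace(b^-1 a b a b^-2) * trace(a) - trace(b^-1 a b a b^-2 a) = x*y^2*z^2 - x^2*y*z - y^3*z - y*z^3 + x*y^2 + 3*y*z - x
trace(b^-2 a^-2 b^-1 a b a) = trace(b^-1 a b a b^-2 a^-1) * trace(a) - trace(b^-1 a b a b^-2) = x^2*y^2*z^2 - x^3*y*z - 2*x*y^3*z - x*y*z^3 + x^2*y^2 + y^4 + y^2*z^2 + 5*x*y*z - x^2 - 4*y^2 - z^2 + 2
reduce: trace(a^-1 b^-1 a b a^-1 b^-2 a^-1) = trace(b^-2 a^-2 b^-1 a b) * trace(a) - trace(b^-2 a^-2 b^-1 a b a) = -x^2*y^2*z^2 + 2*x^3*y*z + 2*x*y^3*z + x*y*z^3 - x^4 - 2*x^2*y^2 - x^2*z^2 - y^4 - y^2*z^2 - 4*x*y*z + 4*x^2 + 4*y^2 + z^2 - 2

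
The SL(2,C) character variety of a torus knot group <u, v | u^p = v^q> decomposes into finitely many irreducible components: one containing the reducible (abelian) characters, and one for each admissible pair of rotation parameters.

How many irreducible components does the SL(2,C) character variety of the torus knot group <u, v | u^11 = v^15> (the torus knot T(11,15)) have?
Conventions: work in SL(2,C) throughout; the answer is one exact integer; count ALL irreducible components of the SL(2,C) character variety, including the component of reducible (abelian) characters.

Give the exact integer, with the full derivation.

71

For T(11,15): irreducibility forces the central element u^11 = v^15 to one of +I, -I.
This locks tr(u) to 2*cos(pi*alpha/11), alpha in 1..10, and tr(v) to 2*cos(pi*beta/15), beta in 1..14, on each component of irreducible characters.
u^11 = (-1)^alpha I and v^15 = (-1)^beta I must agree, so alpha and beta have equal parity.
Counting: 5 odd alphas x 7 odd betas + 5 even alphas x 7 even betas = 35 + 35 = 70.
That is 70 components of irreducible characters, and with the reducible (abelian) component the total is 71.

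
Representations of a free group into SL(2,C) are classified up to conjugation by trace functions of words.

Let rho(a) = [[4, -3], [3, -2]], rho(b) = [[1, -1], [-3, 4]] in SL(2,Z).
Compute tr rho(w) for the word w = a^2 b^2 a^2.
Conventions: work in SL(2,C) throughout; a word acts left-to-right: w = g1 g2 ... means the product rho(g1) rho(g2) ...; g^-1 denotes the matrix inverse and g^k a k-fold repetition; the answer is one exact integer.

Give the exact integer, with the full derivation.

-37

rho(a) = [[4, -3], [3, -2]]
... * rho(a) = [[4, -3], [3, -2]]  ->  [[7, -6], [6, -5]]
... * rho(b) = [[1, -1], [-3, 4]]  ->  [[25, -31], [21, -26]]
... * rho(b) = [[1, -1], [-3, 4]]  ->  [[118, -149], [99, -125]]
... * rho(a) = [[4, -3], [3, -2]]  ->  [[25, -56], [21, -47]]
... * rho(a) = [[4, -3], [3, -2]]  ->  [[-68, 37], [-57, 31]]
tr = -68 + 31 = -37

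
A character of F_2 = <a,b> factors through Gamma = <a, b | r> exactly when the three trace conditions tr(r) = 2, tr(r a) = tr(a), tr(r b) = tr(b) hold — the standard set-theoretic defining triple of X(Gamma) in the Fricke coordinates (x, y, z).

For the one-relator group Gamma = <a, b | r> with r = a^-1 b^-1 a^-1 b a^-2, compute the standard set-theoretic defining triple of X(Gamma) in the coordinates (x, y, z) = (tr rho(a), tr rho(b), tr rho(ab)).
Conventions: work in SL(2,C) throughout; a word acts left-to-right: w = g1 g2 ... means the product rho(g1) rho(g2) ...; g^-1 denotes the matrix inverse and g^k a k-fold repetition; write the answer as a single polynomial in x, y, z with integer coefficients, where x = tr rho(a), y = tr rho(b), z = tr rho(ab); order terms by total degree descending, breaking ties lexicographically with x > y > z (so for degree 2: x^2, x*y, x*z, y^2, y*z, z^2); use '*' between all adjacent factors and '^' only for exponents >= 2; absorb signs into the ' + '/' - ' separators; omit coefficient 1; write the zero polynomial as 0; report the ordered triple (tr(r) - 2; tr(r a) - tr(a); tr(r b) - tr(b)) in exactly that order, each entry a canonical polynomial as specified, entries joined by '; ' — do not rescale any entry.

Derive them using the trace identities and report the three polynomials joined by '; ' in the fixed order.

next, trace(a^-1 b) = trace(b) trace(a) - trace(b a) = x*y - z
trace(b a^-2) = trace(a^-1 b) trace(a) - trace(a^-1 b a) = x^2*y - x*z - y
trace(a^-1 b a^-2) = trace(b a^-2) trace(a) - trace(b a^-1) = x^3*y - x^2*z - 2*x*y + z
next, trace(b^2) = trace(b) trace(b) - trace(1) = y^2 - 2
trace(b^2 a) = trace(b) trace(a b) - trace(a) = y*z - x
trace(b a^-1 b) = trace(b^2) trace(a) - trace(b^2 a) = x*y^2 - y*z - x
next, trace(b a b a) = trace(b a) trace(b a) - trace(1) = z^2 - 2
and trace(b a^-1 b a) = trace(b a b) trace(a) - trace(b a b a) = x*y*z - x^2 - z^2 + 2
next, trace(a^-1 b a^-1 b) = trace(b a^-1 b) trace(a) - trace(b a^-1 b a) = x^2*y^2 - 2*x*y*z + z^2 - 2
trace(a^-1 b a^-2 b) = trace(a^-1 b a^-1 b) trace(a) - trace(a^-1 b a^-1 b a) = x^3*y^2 - 2*x^2*y*z - x*y^2 + x*z^2 + y*z - x
next, trace(a^-2 b^-1 a^-1 b) = trace(a^-1 b a^-2) trace(b) - trace(a^-1 b a^-2 b) = x^2*y*z - x*y^2 - x*z^2 + x
trace(b a^-1 b^-1 a) = trace(a b a^-1) trace(b) - trace(a b a^-1 b) = -x*y*z + x^2 + y^2 + z^2 - 2
trace(a^-1 b^-1 a^-1 b) = trace(b a^-1 b^-1) trace(a) - trace(b a^-1 b^-1 a) = x*y*z - y^2 - z^2 + 2
next, trace(a^-1 b^-1 a^-1 b a^-2) = trace(a^-2 b^-1 a^-1 b) trace(a) - trace(a^-2 b^-1 a^-1 b a) = x^3*y*z - x^2*y^2 - x^2*z^2 - x*y*z + x^2 + y^2 + z^2 - 2
trace(b a^-2 b) = trace(b^2 a^-1) trace(a) - trace(b^2) = x^2*y^2 - x*y*z - x^2 - y^2 + 2
next, trace(b^2 a b) = trace(b) trace(b a b) - trace(b a) = y^2*z - x*y - z
trace(a b a) = trace(a) trace(b a) - trace(b) = x*z - y
trace(b^2 a b a) = trace(b) trace(a b a b) - trace(a b a) = y*z^2 - x*z - y
and trace(b a b a^-1 b) = trace(b^2 a b) trace(a) - trace(b^2 a b a) = x*y^2*z - x^2*y - y*z^2 + y
next, trace(b a b a b a) = trace(a b) trace(a b a b) - trace(a^-1 b^-1)   [split at repeated a] = z^3 - 3*z
next, trace(b a b a^-1 b a) = trace(b a b a b) trace(a) - trace(b a b a b a) = x*y*z^2 - x^2*z - z^3 - x*y + 3*z
next, trace(b a b a^-1 b a^-1) = trace(b a b a^-1 b) trace(a) - trace(b a b a^-1 b a) = x^2*y^2*z - x^3*y - 2*x*y*z^2 + x^2*z + z^3 + 2*x*y - 3*z
trace(a^-1 b a^-2 b a b) = trace(b a b a^-1 b a^-1) trace(a) - trace(b a b a^-1 b) = x^3*y^2*z - x^4*y - 2*x^2*y*z^2 + x^3*z - x*y^2*z + x*z^3 + 3*x^2*y + y*z^2 - 3*x*z - y
and trace(b^-1 a^-1 b a^-2 b a) = trace(a^-1 b a^-2 b a) trace(b) - trace(a^-1 b a^-2 b a b) = -x^3*y^2*z + x^4*y + x^2*y^3 + 2*x^2*y*z^2 - x^3*z - x*z^3 - 4*x^2*y - y^3 - y*z^2 + 3*x*z + 3*y
next, trace(a^-1 b^-1 a^-1 b a^-2 b) = trace(b^-1 a^-1 b a^-2 b) trace(a) - trace(b^-1 a^-1 b a^-2 b a) = x^3*y^2*z - x^2*y^3 - 2*x^2*y*z^2 + x*z^3 + 2*x^2*y + y^3 + y*z^2 - 2*x*z - 3*y
assemble the triple (trace(r) - 2; trace(r a) - x; trace(r b) - y)

x^3*y*z - x^2*y^2 - x^2*z^2 - x*y*z + x^2 + y^2 + z^2 - 4; x^2*y*z - x*y^2 - x*z^2; x^3*y^2*z - x^2*y^3 - 2*x^2*y*z^2 + x*z^3 + 2*x^2*y + y^3 + y*z^2 - 2*x*z - 4*y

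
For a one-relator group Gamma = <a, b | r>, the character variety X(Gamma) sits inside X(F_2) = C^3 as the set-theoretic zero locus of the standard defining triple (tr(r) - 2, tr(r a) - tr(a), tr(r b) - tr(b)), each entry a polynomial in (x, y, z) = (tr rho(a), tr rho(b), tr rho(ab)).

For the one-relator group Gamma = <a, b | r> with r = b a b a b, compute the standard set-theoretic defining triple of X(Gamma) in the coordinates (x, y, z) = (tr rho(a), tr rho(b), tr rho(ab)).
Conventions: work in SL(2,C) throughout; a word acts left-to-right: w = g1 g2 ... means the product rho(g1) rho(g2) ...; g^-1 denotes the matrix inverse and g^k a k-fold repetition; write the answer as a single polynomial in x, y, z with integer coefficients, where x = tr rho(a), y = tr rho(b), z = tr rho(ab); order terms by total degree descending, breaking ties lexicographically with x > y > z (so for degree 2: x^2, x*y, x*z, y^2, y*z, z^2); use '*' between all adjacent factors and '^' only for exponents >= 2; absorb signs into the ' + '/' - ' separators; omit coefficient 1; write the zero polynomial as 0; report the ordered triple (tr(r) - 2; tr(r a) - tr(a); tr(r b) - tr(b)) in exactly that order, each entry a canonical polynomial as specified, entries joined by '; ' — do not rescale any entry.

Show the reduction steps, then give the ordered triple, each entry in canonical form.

y*z^2 - x*z - y - 2; z^3 - x - 3*z; y^2*z^2 - x*y*z - y^2 - z^2 - y + 2

apply: tr(a b a b) = tr(a b)*tr(a b) - tr(1)  (split on a) = z^2 - 2
apply: tr(a b a) = tr(a)*tr(b a) - tr(b)  (reduce the a square) = x*z - y
tr(b a b a b) = tr(b)*tr(a b a b) - tr(a b a)  (reduce the b square) = y*z^2 - x*z - y
tr(b a b a b a) = tr(b a b a)*tr(b a) - tr(a b)   [split at a repeated b] = z^3 - 3*z
tr(b a b a b^2) = tr(b)*tr(a b a b^2) - tr(a b a b) = y^2*z^2 - x*y*z - y^2 - z^2 + 2
assemble the triple (tr(r) - 2; tr(r a) - x; tr(r b) - y)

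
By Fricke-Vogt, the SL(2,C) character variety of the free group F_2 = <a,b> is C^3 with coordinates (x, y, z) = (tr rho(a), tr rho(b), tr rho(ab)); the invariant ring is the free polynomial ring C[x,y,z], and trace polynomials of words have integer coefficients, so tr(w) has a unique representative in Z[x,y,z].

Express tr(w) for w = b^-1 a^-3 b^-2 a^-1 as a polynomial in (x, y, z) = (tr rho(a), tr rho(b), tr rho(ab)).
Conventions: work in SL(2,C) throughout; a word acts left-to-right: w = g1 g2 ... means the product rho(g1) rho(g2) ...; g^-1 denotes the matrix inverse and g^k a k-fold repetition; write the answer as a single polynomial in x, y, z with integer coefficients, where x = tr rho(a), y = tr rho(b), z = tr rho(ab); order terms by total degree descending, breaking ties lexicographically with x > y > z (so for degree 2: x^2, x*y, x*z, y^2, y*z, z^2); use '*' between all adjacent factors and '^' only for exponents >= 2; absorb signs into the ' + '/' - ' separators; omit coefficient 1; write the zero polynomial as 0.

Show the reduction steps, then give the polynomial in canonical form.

x^2*y*z^2 - x^3*z - x*y^2*z - y*z^2 + 2*x*z + y

use: tr(b^-1) = tr(b) = y
tr(b^-2) = tr(b^-1)*tr(b) - tr(1) = y^2 - 2
apply: tr(b^-3) = tr(b^-2)*tr(b) - tr(b^-1) = y^3 - 3*y
use: tr(b^-1 a) = tr(a)*tr(b) - tr(a b) = x*y - z
tr(b^-1 a b^-1) = tr(b^-1 a)*tr(b) - tr(b^-1 a b) = x*y^2 - y*z - x
tr(b^-3 a) = tr(b^-1 a b^-1)*tr(b) - tr(b^-1 a) = x*y^3 - y^2*z - 2*x*y + z
apply: tr(b^-1 a^-1 b^-2) = tr(b^-3)*tr(a) - tr(b^-3 a) = y^2*z - x*y - z
use: tr(a^2) = tr(a)*tr(a) - tr(1) = x^2 - 2
use: tr(a^2 b) = tr(a)*tr(b a) - tr(b) = x*z - y
use: tr(b^-1 a^2) = tr(a^2)*tr(b) - tr(a^2 b) = x^2*y - x*z - y
tr(a b^-2 a) = tr(b^-1 a^2)*tr(b) - tr(b^-1 a^2 b) = x^2*y^2 - x*y*z - x^2 - y^2 + 2
tr(a b a b) = tr(a b)*tr(a b) - tr(1)   [split at repeated a] = z^2 - 2
apply: tr(b^-1 a b a) = tr(a b a)*tr(b) - tr(a b a b) = x*y*z - y^2 - z^2 + 2
apply: tr(a b^-2 a b) = tr(b^-1 a b a)*tr(b) - tr(b^-1 a b a b) = x*y^2*z - y^3 - y*z^2 - x*z + 3*y
tr(b^-2 a b^-1 a) = tr(a b^-2 a)*tr(b) - tr(a b^-2 a b) = x^2*y^3 - 2*x*y^2*z - x^2*y + y*z^2 + x*z - y
use: tr(b^-1 a^-1 b^-2 a) = tr(b^-2 a b^-1)*tr(a) - tr(b^-2 a b^-1 a) = x*y^2*z - x^2*y - y*z^2 + y
tr(b^-2 a^-1 b^-1 a^-1) = tr(b^-1 a^-1 b^-2)*tr(a) - tr(b^-1 a^-1 b^-2 a) = y*z^2 - x*z - y
use: tr(b^-2 a^-1 b^-1 a^-2) = tr(b^-2 a^-1 b^-1 a^-1)*tr(a) - tr(b^-2 a^-1 b^-1) = x*y*z^2 - x^2*z - y^2*z + z
tr(b^-1 a^-3 b^-2 a^-1) = tr(b^-2 a^-1 b^-1 a^-2)*tr(a) - tr(b^-2 a^-1 b^-1 a^-1) = x^2*y*z^2 - x^3*z - x*y^2*z - y*z^2 + 2*x*z + y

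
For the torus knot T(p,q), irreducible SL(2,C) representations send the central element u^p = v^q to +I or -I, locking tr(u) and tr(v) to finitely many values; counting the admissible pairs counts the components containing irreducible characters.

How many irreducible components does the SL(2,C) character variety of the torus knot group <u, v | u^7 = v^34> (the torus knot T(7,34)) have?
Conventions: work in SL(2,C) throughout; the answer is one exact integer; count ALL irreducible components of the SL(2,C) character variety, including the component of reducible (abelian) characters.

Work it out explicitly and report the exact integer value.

100

In the torus knot group T(7,34), u^7 = v^34 is central, so an irreducible representation sends it to +I or -I (Schur).
So on each irreducible component the traces are pinned: tr(u) = 2*cos(pi*alpha/7) with 1 <= alpha <= 6, tr(v) = 2*cos(pi*beta/34) with 1 <= beta <= 33.
The two central values (-1)^alpha I and (-1)^beta I must be the same matrix, so alpha and beta share a parity.
Counting: 3 odd alphas x 17 odd betas + 3 even alphas x 16 even betas = 51 + 48 = 99.
That is 99 components of irreducible characters, and with the reducible (abelian) component the total is 100.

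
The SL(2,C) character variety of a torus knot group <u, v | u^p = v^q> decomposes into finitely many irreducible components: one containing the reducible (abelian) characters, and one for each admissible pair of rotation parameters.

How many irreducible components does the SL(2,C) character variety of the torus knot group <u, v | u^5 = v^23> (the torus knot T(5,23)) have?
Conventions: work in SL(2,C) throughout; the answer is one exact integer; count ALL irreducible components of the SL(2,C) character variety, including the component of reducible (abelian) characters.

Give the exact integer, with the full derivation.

45

For T(5,23): irreducibility forces the central element u^5 = v^23 to one of +I, -I.
This locks tr(u) to 2*cos(pi*alpha/5), alpha in 1..4, and tr(v) to 2*cos(pi*beta/23), beta in 1..22, on each component of irreducible characters.
Consistency of u^5 = (-1)^alpha I with v^23 = (-1)^beta I forces alpha = beta (mod 2).
Counting: 2 odd alphas x 11 odd betas + 2 even alphas x 11 even betas = 22 + 22 = 44.
Total: 44 irreducible-character components + 1 reducible (abelian) component = 45.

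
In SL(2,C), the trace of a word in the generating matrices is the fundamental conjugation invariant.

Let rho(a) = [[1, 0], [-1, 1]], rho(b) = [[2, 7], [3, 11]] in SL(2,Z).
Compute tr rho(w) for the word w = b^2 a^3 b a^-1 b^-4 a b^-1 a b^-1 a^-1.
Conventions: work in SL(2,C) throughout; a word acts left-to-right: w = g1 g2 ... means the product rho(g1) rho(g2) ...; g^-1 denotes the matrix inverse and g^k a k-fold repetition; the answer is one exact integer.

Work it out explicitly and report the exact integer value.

4550045726

rho(b) = [[2, 7], [3, 11]]
... * rho(b) = [[2, 7], [3, 11]]  ->  [[25, 91], [39, 142]]
... * rho(a) = [[1, 0], [-1, 1]]  ->  [[-66, 91], [-103, 142]]
... * rho(a) = [[1, 0], [-1, 1]]  ->  [[-157, 91], [-245, 142]]
... * rho(a) = [[1, 0], [-1, 1]]  ->  [[-248, 91], [-387, 142]]
... * rho(b) = [[2, 7], [3, 11]]  ->  [[-223, -735], [-348, -1147]]
... * rho(a^-1) = [[1, 0], [1, 1]]  ->  [[-958, -735], [-1495, -1147]]
... * rho(b^-1) = [[11, -7], [-3, 2]]  ->  [[-8333, 5236], [-13004, 8171]]
... * rho(b^-1) = [[11, -7], [-3, 2]]  ->  [[-107371, 68803], [-167557, 107370]]
... * rho(b^-1) = [[11, -7], [-3, 2]]  ->  [[-1387490, 889203], [-2165237, 1387639]]
... * rho(b^-1) = [[11, -7], [-3, 2]]  ->  [[-17929999, 11490836], [-27980524, 17931937]]
... * rho(a) = [[1, 0], [-1, 1]]  ->  [[-29420835, 11490836], [-45912461, 17931937]]
... * rho(b^-1) = [[11, -7], [-3, 2]]  ->  [[-358101693, 228927517], [-558832882, 357251101]]
... * rho(a) = [[1, 0], [-1, 1]]  ->  [[-587029210, 228927517], [-916083983, 357251101]]
... * rho(b^-1) = [[11, -7], [-3, 2]]  ->  [[-7144103861, 4567059504], [-11148677116, 7127090083]]
... * rho(a^-1) = [[1, 0], [1, 1]]  ->  [[-2577044357, 4567059504], [-4021587033, 7127090083]]
tr = -2577044357 + 7127090083 = 4550045726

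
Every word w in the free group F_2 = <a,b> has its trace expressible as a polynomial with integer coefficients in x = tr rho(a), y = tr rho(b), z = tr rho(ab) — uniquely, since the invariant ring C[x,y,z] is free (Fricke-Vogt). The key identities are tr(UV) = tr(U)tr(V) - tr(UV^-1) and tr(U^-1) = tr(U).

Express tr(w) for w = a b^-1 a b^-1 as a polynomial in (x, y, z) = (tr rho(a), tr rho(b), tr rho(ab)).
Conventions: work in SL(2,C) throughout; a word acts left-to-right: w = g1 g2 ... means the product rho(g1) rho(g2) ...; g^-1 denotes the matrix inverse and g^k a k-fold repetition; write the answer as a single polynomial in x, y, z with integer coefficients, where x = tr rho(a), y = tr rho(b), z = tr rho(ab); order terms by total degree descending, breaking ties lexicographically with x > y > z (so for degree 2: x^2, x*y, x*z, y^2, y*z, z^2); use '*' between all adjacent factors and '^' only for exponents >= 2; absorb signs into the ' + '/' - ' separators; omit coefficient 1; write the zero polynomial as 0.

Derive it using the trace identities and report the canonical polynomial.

apply: trace(a^2) = trace(a)*trace(a) - trace(1) = x^2 - 2
use: trace(a^2 b) = trace(a)*trace(b a) - trace(b) = x*z - y
trace(a b^-1 a) = trace(a^2)*trace(b) - trace(a^2 b) = x^2*y - x*z - y
use: trace(a b a b) = trace(a b)*trace(a b) - trace(1)   [split at repeated a] = z^2 - 2
use: trace(a b^-1 a b) = trace(a b a)*trace(b) - trace(a b a b) = x*y*z - y^2 - z^2 + 2
apply: trace(a b^-1 a b^-1) = trace(a b^-1 a)*trace(b) - trace(a b^-1 a b) = x^2*y^2 - 2*x*y*z + z^2 - 2

x^2*y^2 - 2*x*y*z + z^2 - 2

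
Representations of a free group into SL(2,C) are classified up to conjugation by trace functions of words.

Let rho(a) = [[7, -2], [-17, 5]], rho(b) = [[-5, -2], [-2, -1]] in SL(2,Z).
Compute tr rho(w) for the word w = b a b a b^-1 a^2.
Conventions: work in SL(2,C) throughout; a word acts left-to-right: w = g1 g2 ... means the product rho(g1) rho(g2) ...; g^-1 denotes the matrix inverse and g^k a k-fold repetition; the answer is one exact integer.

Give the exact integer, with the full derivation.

rho(b) = [[-5, -2], [-2, -1]]
... * rho(a) = [[7, -2], [-17, 5]]  ->  [[-1, 0], [3, -1]]
... * rho(b) = [[-5, -2], [-2, -1]]  ->  [[5, 2], [-13, -5]]
... * rho(a) = [[7, -2], [-17, 5]]  ->  [[1, 0], [-6, 1]]
... * rho(b^-1) = [[-1, 2], [2, -5]]  ->  [[-1, 2], [8, -17]]
... * rho(a) = [[7, -2], [-17, 5]]  ->  [[-41, 12], [345, -101]]
... * rho(a) = [[7, -2], [-17, 5]]  ->  [[-491, 142], [4132, -1195]]
tr = -491 + -1195 = -1686

-1686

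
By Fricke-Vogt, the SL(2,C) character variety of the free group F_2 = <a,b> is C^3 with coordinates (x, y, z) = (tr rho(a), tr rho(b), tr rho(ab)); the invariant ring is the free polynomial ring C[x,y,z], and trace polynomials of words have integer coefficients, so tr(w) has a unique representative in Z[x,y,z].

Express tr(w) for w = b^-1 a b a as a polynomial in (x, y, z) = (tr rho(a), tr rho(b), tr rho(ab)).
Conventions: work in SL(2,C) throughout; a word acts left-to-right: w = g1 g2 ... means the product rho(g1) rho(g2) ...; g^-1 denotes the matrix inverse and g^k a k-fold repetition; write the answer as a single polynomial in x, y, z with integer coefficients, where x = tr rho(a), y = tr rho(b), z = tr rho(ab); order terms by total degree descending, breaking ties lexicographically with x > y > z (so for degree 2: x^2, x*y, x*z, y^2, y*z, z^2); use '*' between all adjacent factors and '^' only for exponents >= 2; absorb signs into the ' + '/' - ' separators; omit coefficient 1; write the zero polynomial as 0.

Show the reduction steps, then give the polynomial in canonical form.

tr(a b a) = tr(a) tr(b a) - tr(b) = x*z - y
tr(a b a b) = tr(b a) tr(b a) - tr(1) = z^2 - 2
so tr(b^-1 a b a) = tr(a b a) tr(b) - tr(a b a b) = x*y*z - y^2 - z^2 + 2

x*y*z - y^2 - z^2 + 2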